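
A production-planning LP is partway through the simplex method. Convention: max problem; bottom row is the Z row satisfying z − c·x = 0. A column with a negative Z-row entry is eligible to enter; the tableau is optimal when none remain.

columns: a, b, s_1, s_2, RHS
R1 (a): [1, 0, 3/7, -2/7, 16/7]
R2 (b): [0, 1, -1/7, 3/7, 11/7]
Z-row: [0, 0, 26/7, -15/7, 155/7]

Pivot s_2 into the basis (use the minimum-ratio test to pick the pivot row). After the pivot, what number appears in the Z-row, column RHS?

30

Ratio test on column s_2 — row 1: entry -2/7 ≤ 0; row 2: (11/7)/(3/7) = 11/3. Minimum is 11/3 at row 2 (b leaves); pivot element 3/7.
Divide row 2 by 3/7; eliminate column s_2 from the other rows.
Z-row update in column RHS: 155/7 − (-15/7)·(11/3) = 30.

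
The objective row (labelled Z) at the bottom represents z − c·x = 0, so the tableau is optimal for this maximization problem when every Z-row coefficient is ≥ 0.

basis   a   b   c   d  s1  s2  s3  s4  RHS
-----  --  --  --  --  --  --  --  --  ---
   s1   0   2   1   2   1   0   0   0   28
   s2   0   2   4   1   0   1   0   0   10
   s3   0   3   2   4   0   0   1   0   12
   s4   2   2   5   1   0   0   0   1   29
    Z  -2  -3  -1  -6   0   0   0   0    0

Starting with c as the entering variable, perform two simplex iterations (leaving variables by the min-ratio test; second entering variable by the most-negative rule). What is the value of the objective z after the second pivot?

Ratio test on column c — row 1: 28/1 = 28; row 2: 10/4 = 5/2; row 3: 12/2 = 6; row 4: 29/5 = 29/5. Minimum is 5/2 at row 2 (s2 leaves); pivot element 4.
Pivot on row 2; the Z-row RHS becomes 0 − (-1)·(5/2) = 5/2.
Next entering variable (most negative Z-row entry -23/4): d.
Ratio test on column d — row 1: (51/2)/(7/4) = 102/7; row 2: (5/2)/(1/4) = 10; row 3: 7/(7/2) = 2; row 4: entry -1/4 ≤ 0. Minimum is 2 at row 3 (s3 leaves); pivot element 7/2.
After the second pivot the Z-row RHS is 5/2 − (-23/4)·2 = 14.

14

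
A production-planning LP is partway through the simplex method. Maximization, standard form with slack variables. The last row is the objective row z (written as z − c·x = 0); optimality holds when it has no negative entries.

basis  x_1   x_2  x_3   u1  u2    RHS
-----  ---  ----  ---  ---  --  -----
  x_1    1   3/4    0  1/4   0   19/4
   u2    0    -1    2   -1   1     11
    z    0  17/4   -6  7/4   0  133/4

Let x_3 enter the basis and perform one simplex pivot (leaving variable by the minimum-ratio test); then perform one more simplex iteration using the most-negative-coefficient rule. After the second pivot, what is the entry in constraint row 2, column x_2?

1

Ratio test on column x_3 — row 1: entry 0 ≤ 0; row 2: 11/2 = 11/2. Minimum is 11/2 at row 2 (u2 leaves); pivot element 2.
Divide row 2 by 2; eliminate column x_3 from the other rows.
Second iteration: most negative z-row entry is -5/4 in column u1, so u1 enters.
Ratio test on column u1 — row 1: (19/4)/(1/4) = 19; row 2: entry -1/2 ≤ 0. Minimum is 19 at row 1 (x_1 leaves); pivot element 1/4.
Divide row 1 by 1/4; eliminate column u1 from the other rows.
After both pivots, the entry at constraint row 2, column x_2 is 1.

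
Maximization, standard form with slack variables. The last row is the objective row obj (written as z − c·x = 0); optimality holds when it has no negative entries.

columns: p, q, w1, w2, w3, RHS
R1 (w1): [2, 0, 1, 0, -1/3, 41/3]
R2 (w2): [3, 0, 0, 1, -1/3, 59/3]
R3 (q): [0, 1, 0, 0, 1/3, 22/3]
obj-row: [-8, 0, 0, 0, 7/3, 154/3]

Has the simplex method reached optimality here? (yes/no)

no

The obj-row has a negative entry -8 in column p, so it is not optimal.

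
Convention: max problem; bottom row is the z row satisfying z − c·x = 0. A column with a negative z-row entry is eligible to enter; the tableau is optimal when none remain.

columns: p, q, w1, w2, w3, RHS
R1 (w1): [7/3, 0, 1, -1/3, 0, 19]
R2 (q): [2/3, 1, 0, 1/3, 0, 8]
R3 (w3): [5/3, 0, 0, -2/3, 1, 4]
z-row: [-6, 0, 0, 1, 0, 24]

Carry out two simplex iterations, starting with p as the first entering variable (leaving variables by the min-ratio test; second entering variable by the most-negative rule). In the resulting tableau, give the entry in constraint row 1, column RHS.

Ratio test on column p — row 1: 19/(7/3) = 57/7; row 2: 8/(2/3) = 12; row 3: 4/(5/3) = 12/5. Minimum is 12/5 at row 3 (w3 leaves); pivot element 5/3.
Divide row 3 by 5/3; eliminate column p from the other rows.
Second iteration: most negative z-row entry is -7/5 in column w2, so w2 enters.
Ratio test on column w2 — row 1: (67/5)/(3/5) = 67/3; row 2: (32/5)/(3/5) = 32/3; row 3: entry -2/5 ≤ 0. Minimum is 32/3 at row 2 (q leaves); pivot element 3/5.
Divide row 2 by 3/5; eliminate column w2 from the other rows.
After both pivots, the entry at constraint row 1, column RHS is 7.

7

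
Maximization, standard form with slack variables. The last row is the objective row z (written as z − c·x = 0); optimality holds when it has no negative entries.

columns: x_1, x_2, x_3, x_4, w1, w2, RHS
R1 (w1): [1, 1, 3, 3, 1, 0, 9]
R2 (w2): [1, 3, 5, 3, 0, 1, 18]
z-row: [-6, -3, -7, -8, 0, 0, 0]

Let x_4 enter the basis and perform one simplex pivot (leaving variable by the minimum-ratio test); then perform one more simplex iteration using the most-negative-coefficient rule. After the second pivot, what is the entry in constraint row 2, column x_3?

Ratio test on column x_4 — row 1: 9/3 = 3; row 2: 18/3 = 6. Minimum is 3 at row 1 (w1 leaves); pivot element 3.
Divide row 1 by 3; eliminate column x_4 from the other rows.
Second iteration: most negative z-row entry is -10/3 in column x_1, so x_1 enters.
Ratio test on column x_1 — row 1: 3/(1/3) = 9; row 2: entry 0 ≤ 0. Minimum is 9 at row 1 (x_4 leaves); pivot element 1/3.
Divide row 1 by 1/3; eliminate column x_1 from the other rows.
After both pivots, the entry at constraint row 2, column x_3 is 2.

2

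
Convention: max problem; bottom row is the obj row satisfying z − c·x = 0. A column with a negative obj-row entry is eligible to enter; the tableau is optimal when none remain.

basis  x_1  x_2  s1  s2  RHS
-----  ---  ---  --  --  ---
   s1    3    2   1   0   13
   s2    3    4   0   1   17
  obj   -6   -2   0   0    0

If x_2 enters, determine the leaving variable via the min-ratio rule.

Column x_2 entries and ratios — s1: 13/2 = 13/2; s2: 17/4 = 17/4.
Smallest ratio is 17/4 in the row of s2, so s2 leaves.

s2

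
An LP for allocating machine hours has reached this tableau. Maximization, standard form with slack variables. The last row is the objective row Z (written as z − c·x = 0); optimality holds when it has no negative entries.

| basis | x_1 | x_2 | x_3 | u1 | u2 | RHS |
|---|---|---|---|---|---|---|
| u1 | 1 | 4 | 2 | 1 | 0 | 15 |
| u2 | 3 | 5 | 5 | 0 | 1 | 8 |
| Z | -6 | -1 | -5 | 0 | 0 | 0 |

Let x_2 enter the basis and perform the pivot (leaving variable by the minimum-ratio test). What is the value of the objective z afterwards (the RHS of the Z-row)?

Ratio test on column x_2 — row 1: 15/4 = 15/4; row 2: 8/5 = 8/5. Minimum is 8/5 at row 2 (u2 leaves); pivot element 5.
Pivot on row 2; the Z-row RHS becomes 0 − (-1)·(8/5) = 8/5.

8/5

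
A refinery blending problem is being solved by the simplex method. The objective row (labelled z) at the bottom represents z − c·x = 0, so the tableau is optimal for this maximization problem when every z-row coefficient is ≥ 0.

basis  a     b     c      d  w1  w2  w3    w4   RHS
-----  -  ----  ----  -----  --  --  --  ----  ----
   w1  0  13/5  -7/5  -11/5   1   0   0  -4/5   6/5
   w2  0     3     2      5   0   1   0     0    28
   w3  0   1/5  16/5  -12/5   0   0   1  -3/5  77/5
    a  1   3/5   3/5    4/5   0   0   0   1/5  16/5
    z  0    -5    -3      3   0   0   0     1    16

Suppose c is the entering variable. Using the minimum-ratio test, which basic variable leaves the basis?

Column c entries and ratios — w1: -7/5 ≤ 0, skip; w2: 28/2 = 14; w3: (77/5)/(16/5) = 77/16; a: (16/5)/(3/5) = 16/3.
Smallest ratio is 77/16 in the row of w3, so w3 leaves.

w3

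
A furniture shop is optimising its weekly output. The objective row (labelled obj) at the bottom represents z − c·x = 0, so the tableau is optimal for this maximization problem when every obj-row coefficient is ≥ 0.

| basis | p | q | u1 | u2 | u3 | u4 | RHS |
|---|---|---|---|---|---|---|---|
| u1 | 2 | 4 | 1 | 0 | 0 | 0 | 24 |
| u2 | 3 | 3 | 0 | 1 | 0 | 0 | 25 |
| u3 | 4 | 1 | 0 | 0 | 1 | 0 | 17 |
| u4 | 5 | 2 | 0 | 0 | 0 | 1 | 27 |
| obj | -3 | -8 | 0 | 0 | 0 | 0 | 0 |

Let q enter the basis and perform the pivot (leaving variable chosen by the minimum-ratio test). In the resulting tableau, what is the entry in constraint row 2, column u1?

-3/4

Ratio test on column q — row 1: 24/4 = 6; row 2: 25/3 = 25/3; row 3: 17/1 = 17; row 4: 27/2 = 27/2. Minimum is 6 at row 1 (u1 leaves); pivot element 4.
Divide row 1 by 4; eliminate column q from the other rows.
Row 2 update in column u1: 0 − 3·(1/4) = -3/4.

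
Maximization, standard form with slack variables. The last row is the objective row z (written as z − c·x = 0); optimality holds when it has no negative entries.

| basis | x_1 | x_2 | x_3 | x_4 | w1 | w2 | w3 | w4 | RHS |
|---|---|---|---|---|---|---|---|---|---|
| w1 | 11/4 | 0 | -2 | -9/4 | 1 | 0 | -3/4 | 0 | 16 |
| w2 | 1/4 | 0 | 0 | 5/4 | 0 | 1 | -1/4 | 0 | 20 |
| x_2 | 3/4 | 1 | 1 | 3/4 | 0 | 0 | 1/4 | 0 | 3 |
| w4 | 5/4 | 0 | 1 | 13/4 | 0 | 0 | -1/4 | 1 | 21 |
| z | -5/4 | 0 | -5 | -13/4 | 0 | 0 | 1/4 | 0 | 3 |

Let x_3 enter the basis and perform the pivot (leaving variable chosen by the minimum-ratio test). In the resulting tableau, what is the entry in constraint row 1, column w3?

Ratio test on column x_3 — row 1: entry -2 ≤ 0; row 2: entry 0 ≤ 0; row 3: 3/1 = 3; row 4: 21/1 = 21. Minimum is 3 at row 3 (x_2 leaves); pivot element 1.
Divide row 3 by 1; eliminate column x_3 from the other rows.
Row 1 update in column w3: -3/4 − (-2)·(1/4) = -1/4.

-1/4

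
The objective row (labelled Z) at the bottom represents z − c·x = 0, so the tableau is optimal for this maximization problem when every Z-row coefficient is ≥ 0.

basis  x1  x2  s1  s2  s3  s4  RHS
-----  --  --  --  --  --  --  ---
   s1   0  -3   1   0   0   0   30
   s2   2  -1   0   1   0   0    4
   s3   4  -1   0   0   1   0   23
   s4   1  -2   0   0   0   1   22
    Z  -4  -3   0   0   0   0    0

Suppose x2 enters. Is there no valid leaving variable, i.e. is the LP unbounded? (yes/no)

Every constraint-row entry in column x2 is ≤ 0, so increasing x2 is unbounded.

yes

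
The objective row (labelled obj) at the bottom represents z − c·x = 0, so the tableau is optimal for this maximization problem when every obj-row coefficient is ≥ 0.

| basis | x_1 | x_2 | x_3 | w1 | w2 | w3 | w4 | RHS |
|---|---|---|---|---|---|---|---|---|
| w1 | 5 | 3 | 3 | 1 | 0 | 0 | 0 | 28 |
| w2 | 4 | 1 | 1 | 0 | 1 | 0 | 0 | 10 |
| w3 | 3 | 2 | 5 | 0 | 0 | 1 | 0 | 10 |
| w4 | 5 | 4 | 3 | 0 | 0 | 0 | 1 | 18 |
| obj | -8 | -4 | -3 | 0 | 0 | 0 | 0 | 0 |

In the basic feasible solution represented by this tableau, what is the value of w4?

18

w4 is basic (row 4); its value is the RHS of that row, 18.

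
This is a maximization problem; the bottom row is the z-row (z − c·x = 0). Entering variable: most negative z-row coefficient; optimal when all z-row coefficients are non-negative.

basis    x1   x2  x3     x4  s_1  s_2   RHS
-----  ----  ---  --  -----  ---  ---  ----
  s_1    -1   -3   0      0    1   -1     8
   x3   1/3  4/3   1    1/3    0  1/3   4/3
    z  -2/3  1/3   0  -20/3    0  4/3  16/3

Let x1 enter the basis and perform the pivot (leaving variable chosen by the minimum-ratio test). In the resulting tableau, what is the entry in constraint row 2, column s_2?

Ratio test on column x1 — row 1: entry -1 ≤ 0; row 2: (4/3)/(1/3) = 4. Minimum is 4 at row 2 (x3 leaves); pivot element 1/3.
Divide row 2 by 1/3; eliminate column x1 from the other rows.
In the new row 2, the s_2 entry is the old entry divided by the pivot: (1/3)/(1/3) = 1.

1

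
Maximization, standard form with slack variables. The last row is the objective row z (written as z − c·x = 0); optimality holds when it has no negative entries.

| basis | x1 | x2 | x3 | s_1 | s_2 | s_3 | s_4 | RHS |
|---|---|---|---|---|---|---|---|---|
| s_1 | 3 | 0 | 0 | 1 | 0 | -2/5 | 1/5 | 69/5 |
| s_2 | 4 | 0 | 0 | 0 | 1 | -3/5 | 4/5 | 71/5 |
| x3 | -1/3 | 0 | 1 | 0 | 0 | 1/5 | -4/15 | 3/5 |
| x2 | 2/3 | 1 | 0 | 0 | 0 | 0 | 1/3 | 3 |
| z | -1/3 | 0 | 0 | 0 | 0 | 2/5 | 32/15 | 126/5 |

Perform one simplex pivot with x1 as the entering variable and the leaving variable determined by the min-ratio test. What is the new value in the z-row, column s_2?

Ratio test on column x1 — row 1: (69/5)/3 = 23/5; row 2: (71/5)/4 = 71/20; row 3: entry -1/3 ≤ 0; row 4: 3/(2/3) = 9/2. Minimum is 71/20 at row 2 (s_2 leaves); pivot element 4.
Divide row 2 by 4; eliminate column x1 from the other rows.
z-row update in column s_2: 0 − (-1/3)·(1/4) = 1/12.

1/12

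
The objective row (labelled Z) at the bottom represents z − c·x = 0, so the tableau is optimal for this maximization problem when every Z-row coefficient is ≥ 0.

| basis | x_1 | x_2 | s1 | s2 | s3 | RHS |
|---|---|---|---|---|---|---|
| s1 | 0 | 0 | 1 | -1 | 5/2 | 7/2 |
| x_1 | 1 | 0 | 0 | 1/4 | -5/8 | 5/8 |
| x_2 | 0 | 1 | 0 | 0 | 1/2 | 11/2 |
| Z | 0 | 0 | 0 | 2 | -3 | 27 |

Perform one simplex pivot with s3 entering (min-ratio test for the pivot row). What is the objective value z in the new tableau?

156/5

Ratio test on column s3 — row 1: (7/2)/(5/2) = 7/5; row 2: entry -5/8 ≤ 0; row 3: (11/2)/(1/2) = 11. Minimum is 7/5 at row 1 (s1 leaves); pivot element 5/2.
Pivot on row 1; the Z-row RHS becomes 27 − (-3)·(7/5) = 156/5.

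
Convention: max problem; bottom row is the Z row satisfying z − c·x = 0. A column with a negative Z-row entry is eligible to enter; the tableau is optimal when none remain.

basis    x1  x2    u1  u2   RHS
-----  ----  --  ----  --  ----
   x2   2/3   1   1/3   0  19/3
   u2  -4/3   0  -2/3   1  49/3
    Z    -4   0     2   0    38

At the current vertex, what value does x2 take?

x2 is basic (row 1); its value is the RHS of that row, 19/3.

19/3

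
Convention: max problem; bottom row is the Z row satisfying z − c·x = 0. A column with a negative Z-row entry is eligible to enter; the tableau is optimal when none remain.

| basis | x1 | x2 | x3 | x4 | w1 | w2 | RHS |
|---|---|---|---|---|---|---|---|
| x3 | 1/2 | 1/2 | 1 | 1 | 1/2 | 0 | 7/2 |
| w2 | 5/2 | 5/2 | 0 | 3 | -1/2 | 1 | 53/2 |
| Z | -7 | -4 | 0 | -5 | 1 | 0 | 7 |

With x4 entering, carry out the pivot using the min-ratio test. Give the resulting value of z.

49/2

Ratio test on column x4 — row 1: (7/2)/1 = 7/2; row 2: (53/2)/3 = 53/6. Minimum is 7/2 at row 1 (x3 leaves); pivot element 1.
Pivot on row 1; the Z-row RHS becomes 7 − (-5)·(7/2) = 49/2.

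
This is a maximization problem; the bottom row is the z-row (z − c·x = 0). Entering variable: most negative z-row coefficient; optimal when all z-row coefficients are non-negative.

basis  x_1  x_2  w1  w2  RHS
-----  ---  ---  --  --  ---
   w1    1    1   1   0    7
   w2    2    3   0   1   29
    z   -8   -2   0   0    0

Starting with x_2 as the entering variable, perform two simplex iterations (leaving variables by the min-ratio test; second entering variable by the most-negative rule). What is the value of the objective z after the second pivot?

56

Ratio test on column x_2 — row 1: 7/1 = 7; row 2: 29/3 = 29/3. Minimum is 7 at row 1 (w1 leaves); pivot element 1.
Pivot on row 1; the z-row RHS becomes 0 − (-2)·7 = 14.
Next entering variable (most negative z-row entry -6): x_1.
Ratio test on column x_1 — row 1: 7/1 = 7; row 2: entry -1 ≤ 0. Minimum is 7 at row 1 (x_2 leaves); pivot element 1.
After the second pivot the z-row RHS is 14 − (-6)·7 = 56.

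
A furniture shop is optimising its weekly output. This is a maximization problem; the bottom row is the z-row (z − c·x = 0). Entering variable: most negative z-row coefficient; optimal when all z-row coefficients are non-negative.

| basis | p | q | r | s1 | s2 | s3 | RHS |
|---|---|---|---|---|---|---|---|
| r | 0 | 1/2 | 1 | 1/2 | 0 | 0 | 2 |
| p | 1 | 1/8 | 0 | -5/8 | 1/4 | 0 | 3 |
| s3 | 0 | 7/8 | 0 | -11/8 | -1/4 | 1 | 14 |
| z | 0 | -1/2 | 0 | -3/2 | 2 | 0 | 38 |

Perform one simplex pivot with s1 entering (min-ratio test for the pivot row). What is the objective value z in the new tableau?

Ratio test on column s1 — row 1: 2/(1/2) = 4; row 2: entry -5/8 ≤ 0; row 3: entry -11/8 ≤ 0. Minimum is 4 at row 1 (r leaves); pivot element 1/2.
Pivot on row 1; the z-row RHS becomes 38 − (-3/2)·4 = 44.

44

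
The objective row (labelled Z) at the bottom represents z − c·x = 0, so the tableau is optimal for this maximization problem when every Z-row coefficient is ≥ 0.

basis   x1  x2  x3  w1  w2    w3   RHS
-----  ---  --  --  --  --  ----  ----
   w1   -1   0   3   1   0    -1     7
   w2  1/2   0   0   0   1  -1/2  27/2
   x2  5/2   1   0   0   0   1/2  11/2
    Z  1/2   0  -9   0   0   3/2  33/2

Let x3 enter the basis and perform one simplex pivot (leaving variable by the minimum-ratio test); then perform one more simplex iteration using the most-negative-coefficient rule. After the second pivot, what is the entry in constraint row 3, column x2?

2/5

Ratio test on column x3 — row 1: 7/3 = 7/3; row 2: entry 0 ≤ 0; row 3: entry 0 ≤ 0. Minimum is 7/3 at row 1 (w1 leaves); pivot element 3.
Divide row 1 by 3; eliminate column x3 from the other rows.
Second iteration: most negative Z-row entry is -5/2 in column x1, so x1 enters.
Ratio test on column x1 — row 1: entry -1/3 ≤ 0; row 2: (27/2)/(1/2) = 27; row 3: (11/2)/(5/2) = 11/5. Minimum is 11/5 at row 3 (x2 leaves); pivot element 5/2.
Divide row 3 by 5/2; eliminate column x1 from the other rows.
After both pivots, the entry at constraint row 3, column x2 is 2/5.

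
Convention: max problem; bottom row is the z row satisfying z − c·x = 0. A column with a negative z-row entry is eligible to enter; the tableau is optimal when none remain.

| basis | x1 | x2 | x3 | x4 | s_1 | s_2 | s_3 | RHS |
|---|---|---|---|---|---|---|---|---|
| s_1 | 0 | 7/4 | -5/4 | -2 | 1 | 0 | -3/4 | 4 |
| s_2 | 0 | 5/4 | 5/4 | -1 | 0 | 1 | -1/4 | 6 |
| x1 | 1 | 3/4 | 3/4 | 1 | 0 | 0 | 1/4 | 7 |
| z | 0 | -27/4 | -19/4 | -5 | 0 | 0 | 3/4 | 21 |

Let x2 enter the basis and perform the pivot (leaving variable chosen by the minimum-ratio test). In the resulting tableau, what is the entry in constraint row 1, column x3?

-5/7

Ratio test on column x2 — row 1: 4/(7/4) = 16/7; row 2: 6/(5/4) = 24/5; row 3: 7/(3/4) = 28/3. Minimum is 16/7 at row 1 (s_1 leaves); pivot element 7/4.
Divide row 1 by 7/4; eliminate column x2 from the other rows.
In the new row 1, the x3 entry is the old entry divided by the pivot: (-5/4)/(7/4) = -5/7.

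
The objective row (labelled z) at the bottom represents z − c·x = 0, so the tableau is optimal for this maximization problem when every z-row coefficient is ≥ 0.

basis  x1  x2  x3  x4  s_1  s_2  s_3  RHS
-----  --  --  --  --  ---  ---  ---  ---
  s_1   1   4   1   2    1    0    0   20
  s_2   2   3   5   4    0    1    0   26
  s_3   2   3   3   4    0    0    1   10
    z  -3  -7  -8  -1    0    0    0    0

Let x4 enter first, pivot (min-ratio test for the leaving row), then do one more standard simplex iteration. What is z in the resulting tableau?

Ratio test on column x4 — row 1: 20/2 = 10; row 2: 26/4 = 13/2; row 3: 10/4 = 5/2. Minimum is 5/2 at row 3 (s_3 leaves); pivot element 4.
Pivot on row 3; the z-row RHS becomes 0 − (-1)·(5/2) = 5/2.
Next entering variable (most negative z-row entry -29/4): x3.
Ratio test on column x3 — row 1: entry -1/2 ≤ 0; row 2: 16/2 = 8; row 3: (5/2)/(3/4) = 10/3. Minimum is 10/3 at row 3 (x4 leaves); pivot element 3/4.
After the second pivot the z-row RHS is 5/2 − (-29/4)·(10/3) = 80/3.

80/3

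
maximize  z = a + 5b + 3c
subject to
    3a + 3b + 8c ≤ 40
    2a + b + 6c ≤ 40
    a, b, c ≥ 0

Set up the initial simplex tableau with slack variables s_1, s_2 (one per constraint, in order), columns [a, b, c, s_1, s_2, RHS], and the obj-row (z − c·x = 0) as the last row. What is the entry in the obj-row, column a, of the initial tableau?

The obj-row carries the negated objective coefficients: the a entry is -1.

-1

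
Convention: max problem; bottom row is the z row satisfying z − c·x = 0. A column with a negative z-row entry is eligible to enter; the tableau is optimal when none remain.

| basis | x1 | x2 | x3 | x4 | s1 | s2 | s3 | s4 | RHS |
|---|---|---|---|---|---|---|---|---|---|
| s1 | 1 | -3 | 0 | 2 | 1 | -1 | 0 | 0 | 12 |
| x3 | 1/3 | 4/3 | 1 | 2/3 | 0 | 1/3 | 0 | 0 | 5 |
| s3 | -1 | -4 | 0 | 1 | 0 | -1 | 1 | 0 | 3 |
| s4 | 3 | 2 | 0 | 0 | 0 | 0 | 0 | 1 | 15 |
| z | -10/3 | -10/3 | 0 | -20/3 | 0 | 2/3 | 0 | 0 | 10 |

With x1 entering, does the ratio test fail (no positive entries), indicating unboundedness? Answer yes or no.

no

Column x1 has positive entries in row(s) 1, 2, 4, so the ratio test bounds it — not unbounded.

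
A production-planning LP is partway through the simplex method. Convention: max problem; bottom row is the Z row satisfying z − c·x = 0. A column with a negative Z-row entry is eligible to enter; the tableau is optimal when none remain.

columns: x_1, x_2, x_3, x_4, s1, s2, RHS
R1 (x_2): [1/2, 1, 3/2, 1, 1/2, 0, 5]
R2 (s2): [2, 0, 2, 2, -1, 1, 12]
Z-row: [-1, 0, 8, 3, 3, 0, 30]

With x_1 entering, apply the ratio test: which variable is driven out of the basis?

s2

Column x_1 entries and ratios — x_2: 5/(1/2) = 10; s2: 12/2 = 6.
Smallest ratio is 6 in the row of s2, so s2 leaves.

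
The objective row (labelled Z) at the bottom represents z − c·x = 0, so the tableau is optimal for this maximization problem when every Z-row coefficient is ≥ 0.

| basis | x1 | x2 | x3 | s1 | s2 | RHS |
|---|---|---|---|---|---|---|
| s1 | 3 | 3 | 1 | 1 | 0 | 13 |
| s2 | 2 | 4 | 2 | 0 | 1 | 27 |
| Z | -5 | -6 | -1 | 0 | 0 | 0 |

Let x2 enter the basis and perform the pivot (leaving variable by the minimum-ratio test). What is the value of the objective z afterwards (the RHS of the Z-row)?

Ratio test on column x2 — row 1: 13/3 = 13/3; row 2: 27/4 = 27/4. Minimum is 13/3 at row 1 (s1 leaves); pivot element 3.
Pivot on row 1; the Z-row RHS becomes 0 − (-6)·(13/3) = 26.

26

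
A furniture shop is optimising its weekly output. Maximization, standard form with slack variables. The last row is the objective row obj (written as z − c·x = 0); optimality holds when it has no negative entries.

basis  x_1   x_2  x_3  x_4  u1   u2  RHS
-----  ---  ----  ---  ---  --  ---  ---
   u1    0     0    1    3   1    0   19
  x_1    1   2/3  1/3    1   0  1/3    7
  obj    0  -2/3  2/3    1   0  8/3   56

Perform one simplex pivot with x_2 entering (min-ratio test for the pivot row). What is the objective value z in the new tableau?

63

Ratio test on column x_2 — row 1: entry 0 ≤ 0; row 2: 7/(2/3) = 21/2. Minimum is 21/2 at row 2 (x_1 leaves); pivot element 2/3.
Pivot on row 2; the obj-row RHS becomes 56 − (-2/3)·(21/2) = 63.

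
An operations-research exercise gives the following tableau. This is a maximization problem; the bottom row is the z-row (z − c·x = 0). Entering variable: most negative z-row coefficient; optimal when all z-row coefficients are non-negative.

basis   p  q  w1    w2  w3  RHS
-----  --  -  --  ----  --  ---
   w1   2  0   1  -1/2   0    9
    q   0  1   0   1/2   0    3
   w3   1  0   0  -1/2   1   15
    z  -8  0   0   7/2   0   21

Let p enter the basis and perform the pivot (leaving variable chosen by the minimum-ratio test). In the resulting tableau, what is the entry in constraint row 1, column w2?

Ratio test on column p — row 1: 9/2 = 9/2; row 2: entry 0 ≤ 0; row 3: 15/1 = 15. Minimum is 9/2 at row 1 (w1 leaves); pivot element 2.
Divide row 1 by 2; eliminate column p from the other rows.
In the new row 1, the w2 entry is the old entry divided by the pivot: (-1/2)/2 = -1/4.

-1/4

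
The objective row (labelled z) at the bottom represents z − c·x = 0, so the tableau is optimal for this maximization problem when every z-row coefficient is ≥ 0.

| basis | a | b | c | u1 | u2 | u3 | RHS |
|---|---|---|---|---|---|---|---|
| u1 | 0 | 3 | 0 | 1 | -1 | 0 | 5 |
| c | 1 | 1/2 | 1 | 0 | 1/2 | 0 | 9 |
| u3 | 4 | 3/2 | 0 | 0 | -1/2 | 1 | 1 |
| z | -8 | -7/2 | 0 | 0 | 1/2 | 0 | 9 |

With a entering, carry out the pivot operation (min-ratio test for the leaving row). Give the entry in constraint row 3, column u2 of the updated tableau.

Ratio test on column a — row 1: entry 0 ≤ 0; row 2: 9/1 = 9; row 3: 1/4 = 1/4. Minimum is 1/4 at row 3 (u3 leaves); pivot element 4.
Divide row 3 by 4; eliminate column a from the other rows.
In the new row 3, the u2 entry is the old entry divided by the pivot: (-1/2)/4 = -1/8.

-1/8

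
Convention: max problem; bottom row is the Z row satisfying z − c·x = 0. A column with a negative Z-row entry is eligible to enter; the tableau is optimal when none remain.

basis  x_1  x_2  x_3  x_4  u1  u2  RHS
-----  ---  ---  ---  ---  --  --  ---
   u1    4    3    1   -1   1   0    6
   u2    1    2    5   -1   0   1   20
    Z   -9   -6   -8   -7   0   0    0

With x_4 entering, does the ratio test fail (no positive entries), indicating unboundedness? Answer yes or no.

yes

Every constraint-row entry in column x_4 is ≤ 0, so increasing x_4 is unbounded.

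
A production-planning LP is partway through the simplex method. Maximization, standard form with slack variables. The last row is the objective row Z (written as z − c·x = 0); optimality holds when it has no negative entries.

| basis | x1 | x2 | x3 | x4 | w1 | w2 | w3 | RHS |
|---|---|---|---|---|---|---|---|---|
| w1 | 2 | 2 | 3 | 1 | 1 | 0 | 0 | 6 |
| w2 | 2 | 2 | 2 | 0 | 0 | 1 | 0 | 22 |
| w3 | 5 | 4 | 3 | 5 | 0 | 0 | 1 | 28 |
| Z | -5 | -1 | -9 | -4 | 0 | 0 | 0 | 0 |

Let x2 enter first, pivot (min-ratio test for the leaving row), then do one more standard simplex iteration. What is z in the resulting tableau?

18

Ratio test on column x2 — row 1: 6/2 = 3; row 2: 22/2 = 11; row 3: 28/4 = 7. Minimum is 3 at row 1 (w1 leaves); pivot element 2.
Pivot on row 1; the Z-row RHS becomes 0 − (-1)·3 = 3.
Next entering variable (most negative Z-row entry -15/2): x3.
Ratio test on column x3 — row 1: 3/(3/2) = 2; row 2: entry -1 ≤ 0; row 3: entry -3 ≤ 0. Minimum is 2 at row 1 (x2 leaves); pivot element 3/2.
After the second pivot the Z-row RHS is 3 − (-15/2)·2 = 18.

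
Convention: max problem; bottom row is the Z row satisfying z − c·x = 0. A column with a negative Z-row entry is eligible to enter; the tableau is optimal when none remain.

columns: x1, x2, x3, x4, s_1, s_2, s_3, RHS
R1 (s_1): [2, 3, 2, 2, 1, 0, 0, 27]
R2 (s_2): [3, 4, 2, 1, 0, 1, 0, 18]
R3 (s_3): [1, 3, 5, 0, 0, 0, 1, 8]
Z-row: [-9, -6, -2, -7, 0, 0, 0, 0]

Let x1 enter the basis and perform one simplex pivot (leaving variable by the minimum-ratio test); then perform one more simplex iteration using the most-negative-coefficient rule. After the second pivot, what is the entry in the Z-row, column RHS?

Ratio test on column x1 — row 1: 27/2 = 27/2; row 2: 18/3 = 6; row 3: 8/1 = 8. Minimum is 6 at row 2 (s_2 leaves); pivot element 3.
Divide row 2 by 3; eliminate column x1 from the other rows.
Second iteration: most negative Z-row entry is -4 in column x4, so x4 enters.
Ratio test on column x4 — row 1: 15/(4/3) = 45/4; row 2: 6/(1/3) = 18; row 3: entry -1/3 ≤ 0. Minimum is 45/4 at row 1 (s_1 leaves); pivot element 4/3.
Divide row 1 by 4/3; eliminate column x4 from the other rows.
After both pivots, the entry at the Z-row, column RHS is 99.

99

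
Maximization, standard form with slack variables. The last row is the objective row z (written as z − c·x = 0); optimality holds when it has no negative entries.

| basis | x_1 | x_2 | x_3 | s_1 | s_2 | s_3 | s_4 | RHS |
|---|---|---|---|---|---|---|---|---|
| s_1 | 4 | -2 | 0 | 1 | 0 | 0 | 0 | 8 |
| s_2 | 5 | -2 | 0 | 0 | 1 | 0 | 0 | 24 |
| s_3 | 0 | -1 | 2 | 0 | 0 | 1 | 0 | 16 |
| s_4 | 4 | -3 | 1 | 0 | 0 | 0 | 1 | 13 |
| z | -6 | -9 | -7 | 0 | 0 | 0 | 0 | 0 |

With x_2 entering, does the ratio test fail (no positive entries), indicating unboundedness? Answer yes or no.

Every constraint-row entry in column x_2 is ≤ 0, so increasing x_2 is unbounded.

yes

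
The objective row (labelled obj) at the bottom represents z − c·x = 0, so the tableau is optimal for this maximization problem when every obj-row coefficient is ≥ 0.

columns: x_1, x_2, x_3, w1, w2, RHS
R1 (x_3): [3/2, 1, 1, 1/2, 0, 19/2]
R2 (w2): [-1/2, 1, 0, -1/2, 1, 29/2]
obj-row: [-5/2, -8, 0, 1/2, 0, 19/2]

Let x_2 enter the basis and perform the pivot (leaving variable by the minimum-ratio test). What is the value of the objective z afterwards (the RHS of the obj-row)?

Ratio test on column x_2 — row 1: (19/2)/1 = 19/2; row 2: (29/2)/1 = 29/2. Minimum is 19/2 at row 1 (x_3 leaves); pivot element 1.
Pivot on row 1; the obj-row RHS becomes 19/2 − (-8)·(19/2) = 171/2.

171/2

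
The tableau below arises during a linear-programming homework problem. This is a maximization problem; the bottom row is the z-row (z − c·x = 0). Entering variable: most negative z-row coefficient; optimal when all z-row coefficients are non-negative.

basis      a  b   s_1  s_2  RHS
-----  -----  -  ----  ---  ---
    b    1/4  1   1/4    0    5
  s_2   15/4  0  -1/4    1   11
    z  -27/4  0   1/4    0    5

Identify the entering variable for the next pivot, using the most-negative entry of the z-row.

a

Negative z-row entries: a: -27/4.
The most negative is -27/4 in column a, so a enters.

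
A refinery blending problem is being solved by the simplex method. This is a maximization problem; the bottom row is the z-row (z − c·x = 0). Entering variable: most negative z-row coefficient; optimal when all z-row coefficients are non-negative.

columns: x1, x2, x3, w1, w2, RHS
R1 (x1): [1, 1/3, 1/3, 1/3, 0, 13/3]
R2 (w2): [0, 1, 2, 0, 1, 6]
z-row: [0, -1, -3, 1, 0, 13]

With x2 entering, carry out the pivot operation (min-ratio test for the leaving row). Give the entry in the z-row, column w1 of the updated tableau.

1

Ratio test on column x2 — row 1: (13/3)/(1/3) = 13; row 2: 6/1 = 6. Minimum is 6 at row 2 (w2 leaves); pivot element 1.
Divide row 2 by 1; eliminate column x2 from the other rows.
z-row update in column w1: 1 − (-1)·0 = 1.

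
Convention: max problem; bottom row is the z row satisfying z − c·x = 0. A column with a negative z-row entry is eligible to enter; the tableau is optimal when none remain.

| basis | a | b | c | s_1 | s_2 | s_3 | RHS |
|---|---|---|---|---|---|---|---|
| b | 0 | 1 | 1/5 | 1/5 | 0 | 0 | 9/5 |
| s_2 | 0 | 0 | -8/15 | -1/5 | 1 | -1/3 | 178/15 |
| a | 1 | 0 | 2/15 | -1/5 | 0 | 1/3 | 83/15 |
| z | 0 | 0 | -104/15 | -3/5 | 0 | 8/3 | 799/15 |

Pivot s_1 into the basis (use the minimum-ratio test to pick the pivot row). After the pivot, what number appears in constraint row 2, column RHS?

41/3

Ratio test on column s_1 — row 1: (9/5)/(1/5) = 9; row 2: entry -1/5 ≤ 0; row 3: entry -1/5 ≤ 0. Minimum is 9 at row 1 (b leaves); pivot element 1/5.
Divide row 1 by 1/5; eliminate column s_1 from the other rows.
Row 2 update in column RHS: 178/15 − (-1/5)·9 = 41/3.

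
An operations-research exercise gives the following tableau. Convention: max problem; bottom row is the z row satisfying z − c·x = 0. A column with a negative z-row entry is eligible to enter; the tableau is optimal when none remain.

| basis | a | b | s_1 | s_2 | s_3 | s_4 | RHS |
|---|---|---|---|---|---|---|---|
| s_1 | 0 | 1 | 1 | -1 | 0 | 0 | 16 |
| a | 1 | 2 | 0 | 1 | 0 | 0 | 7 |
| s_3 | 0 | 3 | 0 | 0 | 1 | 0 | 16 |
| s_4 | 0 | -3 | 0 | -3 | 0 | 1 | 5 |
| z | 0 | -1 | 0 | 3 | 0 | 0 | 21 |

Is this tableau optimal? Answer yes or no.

no

The z-row has a negative entry -1 in column b, so it is not optimal.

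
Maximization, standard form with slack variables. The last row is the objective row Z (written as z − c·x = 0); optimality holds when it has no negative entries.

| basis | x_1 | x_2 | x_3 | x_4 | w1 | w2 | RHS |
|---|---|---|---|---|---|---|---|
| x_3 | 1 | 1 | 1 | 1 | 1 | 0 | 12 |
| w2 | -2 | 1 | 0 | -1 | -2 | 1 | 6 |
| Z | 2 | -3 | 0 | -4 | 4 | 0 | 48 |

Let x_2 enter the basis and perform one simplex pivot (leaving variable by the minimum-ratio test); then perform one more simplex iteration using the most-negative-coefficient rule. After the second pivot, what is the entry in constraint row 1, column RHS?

3

Ratio test on column x_2 — row 1: 12/1 = 12; row 2: 6/1 = 6. Minimum is 6 at row 2 (w2 leaves); pivot element 1.
Divide row 2 by 1; eliminate column x_2 from the other rows.
Second iteration: most negative Z-row entry is -7 in column x_4, so x_4 enters.
Ratio test on column x_4 — row 1: 6/2 = 3; row 2: entry -1 ≤ 0. Minimum is 3 at row 1 (x_3 leaves); pivot element 2.
Divide row 1 by 2; eliminate column x_4 from the other rows.
After both pivots, the entry at constraint row 1, column RHS is 3.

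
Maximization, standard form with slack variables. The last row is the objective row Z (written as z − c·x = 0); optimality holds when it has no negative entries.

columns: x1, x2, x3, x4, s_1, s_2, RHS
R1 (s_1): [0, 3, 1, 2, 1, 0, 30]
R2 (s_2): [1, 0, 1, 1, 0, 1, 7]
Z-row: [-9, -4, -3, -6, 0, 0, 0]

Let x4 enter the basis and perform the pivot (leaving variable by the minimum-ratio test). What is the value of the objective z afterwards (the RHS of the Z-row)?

Ratio test on column x4 — row 1: 30/2 = 15; row 2: 7/1 = 7. Minimum is 7 at row 2 (s_2 leaves); pivot element 1.
Pivot on row 2; the Z-row RHS becomes 0 − (-6)·7 = 42.

42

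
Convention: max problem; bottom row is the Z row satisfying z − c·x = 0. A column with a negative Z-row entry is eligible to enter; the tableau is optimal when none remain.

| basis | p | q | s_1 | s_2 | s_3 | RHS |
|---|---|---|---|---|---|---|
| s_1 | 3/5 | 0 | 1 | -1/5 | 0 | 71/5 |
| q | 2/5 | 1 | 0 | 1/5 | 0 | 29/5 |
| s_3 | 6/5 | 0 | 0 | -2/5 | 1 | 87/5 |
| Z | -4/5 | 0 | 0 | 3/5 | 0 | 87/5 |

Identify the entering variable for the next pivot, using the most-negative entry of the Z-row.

Negative Z-row entries: p: -4/5.
The most negative is -4/5 in column p, so p enters.

p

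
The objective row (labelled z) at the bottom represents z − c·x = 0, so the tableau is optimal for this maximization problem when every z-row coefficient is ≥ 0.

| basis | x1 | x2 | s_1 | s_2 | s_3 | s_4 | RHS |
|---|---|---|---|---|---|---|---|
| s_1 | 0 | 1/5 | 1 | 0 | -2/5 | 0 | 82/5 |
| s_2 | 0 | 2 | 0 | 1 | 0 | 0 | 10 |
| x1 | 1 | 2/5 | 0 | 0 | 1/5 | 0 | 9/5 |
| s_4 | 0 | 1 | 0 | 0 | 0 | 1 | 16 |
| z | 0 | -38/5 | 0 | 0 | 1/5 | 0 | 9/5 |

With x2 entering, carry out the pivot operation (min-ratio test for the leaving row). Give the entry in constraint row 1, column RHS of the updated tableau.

31/2

Ratio test on column x2 — row 1: (82/5)/(1/5) = 82; row 2: 10/2 = 5; row 3: (9/5)/(2/5) = 9/2; row 4: 16/1 = 16. Minimum is 9/2 at row 3 (x1 leaves); pivot element 2/5.
Divide row 3 by 2/5; eliminate column x2 from the other rows.
Row 1 update in column RHS: 82/5 − (1/5)·(9/2) = 31/2.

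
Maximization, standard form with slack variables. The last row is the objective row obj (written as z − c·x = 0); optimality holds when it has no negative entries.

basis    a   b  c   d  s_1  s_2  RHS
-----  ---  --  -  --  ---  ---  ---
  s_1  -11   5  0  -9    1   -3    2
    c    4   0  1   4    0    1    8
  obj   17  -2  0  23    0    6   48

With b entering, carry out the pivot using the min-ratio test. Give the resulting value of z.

Ratio test on column b — row 1: 2/5 = 2/5; row 2: entry 0 ≤ 0. Minimum is 2/5 at row 1 (s_1 leaves); pivot element 5.
Pivot on row 1; the obj-row RHS becomes 48 − (-2)·(2/5) = 244/5.

244/5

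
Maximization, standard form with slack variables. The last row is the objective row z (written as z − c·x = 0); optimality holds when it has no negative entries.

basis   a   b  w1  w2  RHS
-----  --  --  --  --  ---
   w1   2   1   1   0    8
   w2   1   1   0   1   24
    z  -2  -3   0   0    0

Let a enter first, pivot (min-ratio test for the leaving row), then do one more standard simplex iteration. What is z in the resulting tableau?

Ratio test on column a — row 1: 8/2 = 4; row 2: 24/1 = 24. Minimum is 4 at row 1 (w1 leaves); pivot element 2.
Pivot on row 1; the z-row RHS becomes 0 − (-2)·4 = 8.
Next entering variable (most negative z-row entry -2): b.
Ratio test on column b — row 1: 4/(1/2) = 8; row 2: 20/(1/2) = 40. Minimum is 8 at row 1 (a leaves); pivot element 1/2.
After the second pivot the z-row RHS is 8 − (-2)·8 = 24.

24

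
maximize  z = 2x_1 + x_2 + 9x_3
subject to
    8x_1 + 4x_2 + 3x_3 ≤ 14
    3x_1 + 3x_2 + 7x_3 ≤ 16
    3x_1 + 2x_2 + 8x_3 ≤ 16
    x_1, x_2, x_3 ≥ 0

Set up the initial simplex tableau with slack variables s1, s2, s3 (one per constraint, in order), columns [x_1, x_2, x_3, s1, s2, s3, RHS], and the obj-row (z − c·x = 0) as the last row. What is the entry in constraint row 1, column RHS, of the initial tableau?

14

The RHS of constraint 1 is b_1 = 14.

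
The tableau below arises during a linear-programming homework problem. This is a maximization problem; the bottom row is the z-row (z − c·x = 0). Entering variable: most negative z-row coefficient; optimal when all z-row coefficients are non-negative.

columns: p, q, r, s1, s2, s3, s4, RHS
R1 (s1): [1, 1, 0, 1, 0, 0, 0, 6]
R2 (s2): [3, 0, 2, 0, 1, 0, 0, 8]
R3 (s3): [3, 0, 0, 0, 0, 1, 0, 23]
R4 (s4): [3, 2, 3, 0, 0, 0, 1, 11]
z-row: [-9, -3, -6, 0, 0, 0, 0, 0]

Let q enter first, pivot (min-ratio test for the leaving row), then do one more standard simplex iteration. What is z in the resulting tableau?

57/2

Ratio test on column q — row 1: 6/1 = 6; row 2: entry 0 ≤ 0; row 3: entry 0 ≤ 0; row 4: 11/2 = 11/2. Minimum is 11/2 at row 4 (s4 leaves); pivot element 2.
Pivot on row 4; the z-row RHS becomes 0 − (-3)·(11/2) = 33/2.
Next entering variable (most negative z-row entry -9/2): p.
Ratio test on column p — row 1: entry -1/2 ≤ 0; row 2: 8/3 = 8/3; row 3: 23/3 = 23/3; row 4: (11/2)/(3/2) = 11/3. Minimum is 8/3 at row 2 (s2 leaves); pivot element 3.
After the second pivot the z-row RHS is 33/2 − (-9/2)·(8/3) = 57/2.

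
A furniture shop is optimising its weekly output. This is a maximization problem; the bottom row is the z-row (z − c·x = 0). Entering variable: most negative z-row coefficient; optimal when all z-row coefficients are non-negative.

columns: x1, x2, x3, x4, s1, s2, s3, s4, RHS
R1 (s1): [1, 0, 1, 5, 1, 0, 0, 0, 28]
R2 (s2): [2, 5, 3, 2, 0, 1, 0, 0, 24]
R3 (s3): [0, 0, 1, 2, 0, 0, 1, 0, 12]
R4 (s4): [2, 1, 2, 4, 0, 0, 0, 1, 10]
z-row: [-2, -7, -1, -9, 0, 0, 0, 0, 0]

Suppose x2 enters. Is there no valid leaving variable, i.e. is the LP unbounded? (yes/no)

Column x2 has positive entries in row(s) 2, 4, so the ratio test bounds it — not unbounded.

no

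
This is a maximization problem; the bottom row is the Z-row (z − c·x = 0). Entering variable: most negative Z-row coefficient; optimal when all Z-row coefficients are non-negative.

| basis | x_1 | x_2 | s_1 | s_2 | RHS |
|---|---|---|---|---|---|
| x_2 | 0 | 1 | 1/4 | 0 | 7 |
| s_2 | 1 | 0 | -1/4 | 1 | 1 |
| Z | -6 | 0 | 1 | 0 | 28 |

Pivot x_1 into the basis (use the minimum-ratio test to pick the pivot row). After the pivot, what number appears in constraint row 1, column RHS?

Ratio test on column x_1 — row 1: entry 0 ≤ 0; row 2: 1/1 = 1. Minimum is 1 at row 2 (s_2 leaves); pivot element 1.
Divide row 2 by 1; eliminate column x_1 from the other rows.
Row 1 update in column RHS: 7 − 0·1 = 7.

7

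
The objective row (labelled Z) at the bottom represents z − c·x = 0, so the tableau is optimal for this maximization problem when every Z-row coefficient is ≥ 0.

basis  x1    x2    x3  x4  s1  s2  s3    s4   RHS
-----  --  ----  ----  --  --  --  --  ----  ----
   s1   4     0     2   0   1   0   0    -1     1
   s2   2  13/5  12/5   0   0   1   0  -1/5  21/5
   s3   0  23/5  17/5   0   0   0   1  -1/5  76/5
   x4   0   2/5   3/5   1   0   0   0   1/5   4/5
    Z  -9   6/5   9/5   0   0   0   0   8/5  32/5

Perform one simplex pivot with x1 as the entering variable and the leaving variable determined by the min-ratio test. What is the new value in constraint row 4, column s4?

1/5

Ratio test on column x1 — row 1: 1/4 = 1/4; row 2: (21/5)/2 = 21/10; row 3: entry 0 ≤ 0; row 4: entry 0 ≤ 0. Minimum is 1/4 at row 1 (s1 leaves); pivot element 4.
Divide row 1 by 4; eliminate column x1 from the other rows.
Row 4 update in column s4: 1/5 − 0·(-1/4) = 1/5.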